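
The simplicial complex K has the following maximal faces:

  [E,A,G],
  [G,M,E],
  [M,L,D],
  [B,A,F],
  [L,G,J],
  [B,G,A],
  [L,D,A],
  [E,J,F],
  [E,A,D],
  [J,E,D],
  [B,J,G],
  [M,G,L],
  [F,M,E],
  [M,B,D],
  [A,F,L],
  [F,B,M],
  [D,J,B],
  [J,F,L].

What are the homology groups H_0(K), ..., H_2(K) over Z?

H_0 = Z,  H_1 = Z^2,  H_2 = Z.

Order the vertices as A < B < D < E < F < G < J < L < M. Listing each simplex with vertices in this order, K has dimension 2 with simplices:

  0-simplices (9): A, B, D, E, F, G, J, L, M
  1-simplices (27): AB, AD, AE, AF, AG, AL, BD, BF, BG, BJ, BM, DE, DJ, DL, DM, EF, EG, EJ, EM, FJ, FL, FM, GJ, GL, GM, JL, LM
  2-simplices (18): ABF, ABG, ADE, ADL, AEG, AFL, BDJ, BDM, BFM, BGJ, DEJ, DLM, EFJ, EFM, EGM, FJL, GJL, GLM

giving chain groups C_0 ≅ Z^9, C_1 ≅ Z^27, C_2 ≅ Z^18.

Boundary ∂_1: C_1 → C_0 maps an edge to its endpoints' difference, ∂[p,q] = q − p. For instance
  ∂AE = E − A.
As a 9×27 matrix over Z this has rank 8, with invariant factors (1,1,1,1,1,1,1,1).

Boundary ∂_2: C_2 → C_1 acts by ∂[p,q,r] = [q,r] − [p,r] + [p,q]. For instance
  ∂GJL = JL − GL + GJ,
  ∂FJL = JL − FL + FJ.
This gives a 27×18 integer matrix of rank 17; reducing to Smith normal form yields diagonal entries (1,1,1,1,1,1,1,1,1,1,1,1,1,1,1,1,1).

Computing H_k = (kernel of ∂_k) / (image of ∂_{k+1}):

  H_0: rank C_0 − rank ∂_1 = 9 − 8 = 1, and the invariant factors of ∂_1 are all 1, so H_0 = Z.
  H_1: rank ker ∂_1 − rank ∂_2 = (27 − 8) − 17 = 2, and the invariant factors of ∂_2 are all 1, so H_1 = Z^2.
  H_2: rank ker ∂_2 − rank ∂_3 = (18 − 17) − 0 = 1, and there is no ∂_3, so H_2 = Z.

(K is a triangulation of the torus T^2.)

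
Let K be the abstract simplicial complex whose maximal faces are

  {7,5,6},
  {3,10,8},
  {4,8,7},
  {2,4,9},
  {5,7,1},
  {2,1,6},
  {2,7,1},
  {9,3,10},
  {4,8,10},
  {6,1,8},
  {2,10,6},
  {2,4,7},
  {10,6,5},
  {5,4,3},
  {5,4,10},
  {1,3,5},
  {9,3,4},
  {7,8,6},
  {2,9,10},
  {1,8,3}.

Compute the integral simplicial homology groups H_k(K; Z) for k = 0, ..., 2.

Fix the vertex order 1 < 2 < 3 < 4 < 5 < 6 < 7 < 8 < 9 < 10 and write every simplex with vertices in increasing order. Then dim K = 2 and the simplices of K are:

  0-simplices (10): [1], [2], [3], [4], [5], [6], [7], [8], [9], [10]
  1-simplices (30): (30 of them)
  2-simplices (20): (20 of them)

giving chain groups C_0 ≅ Z^10, C_1 ≅ Z^30, C_2 ≅ Z^20.

Boundary ∂_1: C_1 → C_0 is given by ∂[p,q] = [q] − [p]. For instance
  ∂[2,4] = [4] − [2].
As a 10×30 matrix over Z this has rank 9, with invariant factors (1,1,1,1,1,1,1,1,1).

The boundary map ∂_2: C_2 → C_1 acts by ∂[p,q,r] = [q,r] − [p,r] + [p,q]. For instance
  ∂[1,2,6] = [2,6] − [1,6] + [1,2],
  ∂[4,7,8] = [7,8] − [4,8] + [4,7].
The 30×20 boundary matrix has rank 20 and Smith normal form diag(1,1,1,1,1,1,1,1,1,1,1,1,1,1,1,1,1,1,1,2).

From H_k ≅ ker(∂_k) / im(∂_{k+1}) we obtain:

  H_0: rank C_0 − rank ∂_1 = 10 − 9 = 1, and the invariant factors of ∂_1 are all 1, so H_0 = Z.
  H_1: rank ker ∂_1 − rank ∂_2 = (30 − 9) − 20 = 1, and ∂_2 has invariant factor 2 > 1, so H_1 = Z ⊕ Z/2.
  H_2: rank ker ∂_2 − rank ∂_3 = (20 − 20) − 0 = 0, and there is no ∂_3, so H_2 = 0.

H_0 ≅ Z,  H_1 ≅ Z ⊕ Z/2,  H_2 = 0.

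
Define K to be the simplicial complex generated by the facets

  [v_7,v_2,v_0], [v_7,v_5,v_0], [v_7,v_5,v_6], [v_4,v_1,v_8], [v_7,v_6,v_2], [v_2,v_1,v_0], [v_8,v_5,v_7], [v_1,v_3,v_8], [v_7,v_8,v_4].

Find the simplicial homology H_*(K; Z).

H_0 ≅ Z,  H_1 ≅ Z,  H_2 = 0.

We work with the vertex ordering v_0 < v_1 < v_2 < v_3 < v_4 < v_5 < v_6 < v_7 < v_8. The simplices of K, each written with vertices in increasing order, are:

  0-simplices (9): [v_0], [v_1], [v_2], [v_3], [v_4], [v_5], [v_6], [v_7], [v_8]
  1-simplices (18): (18 of them)
  2-simplices (9): [v_0,v_1,v_2], [v_0,v_2,v_7], [v_0,v_5,v_7], [v_1,v_3,v_8], [v_1,v_4,v_8], [v_2,v_6,v_7], [v_4,v_7,v_8], [v_5,v_6,v_7], [v_5,v_7,v_8]

giving chain groups C_0 ≅ Z^9, C_1 ≅ Z^18, C_2 ≅ Z^9.

Boundary ∂_1: C_1 → C_0 maps an edge to its endpoints' difference, ∂[p,q] = q − p. For instance
  ∂[v_5,v_7] = [v_7] − [v_5].
The 9×18 boundary matrix has rank 8 and Smith normal form diag(1,1,1,1,1,1,1,1).

The boundary map ∂_2: C_2 → C_1 acts by ∂[p,q,r] = [q,r] − [p,r] + [p,q]. For instance
  ∂[v_0,v_5,v_7] = [v_5,v_7] − [v_0,v_7] + [v_0,v_5],
  ∂[v_1,v_3,v_8] = [v_3,v_8] − [v_1,v_8] + [v_1,v_3].
This gives a 18×9 integer matrix of rank 9; reducing to Smith normal form yields diagonal entries (1,1,1,1,1,1,1,1,1).

Reading off H_k = ker ∂_k / im ∂_{k+1}:

  H_0: rank C_0 − rank ∂_1 = 9 − 8 = 1, and the invariant factors of ∂_1 are all 1, so H_0 = Z.
  H_1: rank ker ∂_1 − rank ∂_2 = (18 − 8) − 9 = 1, and the invariant factors of ∂_2 are all 1, so H_1 = Z.
  H_2: rank ker ∂_2 − rank ∂_3 = (9 − 9) − 0 = 0, and there is no ∂_3, so H_2 = 0.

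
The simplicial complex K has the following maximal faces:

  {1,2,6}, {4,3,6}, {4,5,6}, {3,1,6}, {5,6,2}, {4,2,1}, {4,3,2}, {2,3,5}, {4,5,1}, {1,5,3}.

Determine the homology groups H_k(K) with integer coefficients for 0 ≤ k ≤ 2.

H_0 ≅ Z,  H_1 ≅ Z/2,  H_2 = 0.

K has 6 vertices, 15 edges, 10 triangles.
rank ∂_0 = 0, rank ∂_1 = 5 ⇒ b_0 = 6 − 0 − 5 = 1; all invariant factors of ∂_1 are 1 so no torsion. So H_0 ≅ Z.
rank ∂_1 = 5, rank ∂_2 = 10 ⇒ b_1 = 15 − 5 − 10 = 0; ∂_2 has invariant factor(s) [2] giving torsion. So H_1 ≅ Z/2.
rank ∂_2 = 10, rank ∂_3 = 0 ⇒ b_2 = 10 − 10 − 0 = 0. So H_2 ≅ 0.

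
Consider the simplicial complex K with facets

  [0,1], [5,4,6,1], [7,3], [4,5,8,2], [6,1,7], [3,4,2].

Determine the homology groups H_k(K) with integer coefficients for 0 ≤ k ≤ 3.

H_0 ≅ Z,  H_1 ≅ Z,  H_2 = 0,  H_3 = 0.

Fix the vertex order 0 < 1 < 2 < 3 < 4 < 5 < 6 < 7 < 8 and write every simplex with vertices in increasing order. Then dim K = 3 and the simplices of K are:

  0-simplices (9): [0], [1], [2], [3], [4], [5], [6], [7], [8]
  1-simplices (17): [0,1], [1,4], [1,5], [1,6], [1,7], [2,3], [2,4], [2,5], [2,8], [3,4], [3,7], [4,5], [4,6], [4,8], [5,6], [5,8], [6,7]
  2-simplices (10): [1,4,5], [1,4,6], [1,5,6], [1,6,7], [2,3,4], [2,4,5], [2,4,8], [2,5,8], [4,5,6], [4,5,8]
  3-simplices (2): [1,4,5,6], [2,4,5,8]

so the chain groups are C_0 ≅ Z^9, C_1 ≅ Z^17, C_2 ≅ Z^10, C_3 ≅ Z^2.

The boundary map ∂_1: C_1 → C_0 is given by ∂[p,q] = [q] − [p].
This gives a 9×17 integer matrix of rank 8; reducing to Smith normal form yields diagonal entries (1,1,1,1,1,1,1,1).

∂_2: C_2 → C_1 sends each 2-simplex [p,q,r] to [q,r] − [p,r] + [p,q]. For instance
  ∂[2,4,5] = [4,5] − [2,5] + [2,4],
  ∂[2,5,8] = [5,8] − [2,8] + [2,5].
The resulting 17×10 matrix has rank 8, and its Smith normal form has invariant factors (1,1,1,1,1,1,1,1).

∂_3: C_3 → C_2 sends each 3-simplex σ to the alternating sum Σ_i (−1)^i (σ with its i-th vertex removed). For instance
  ∂[2,4,5,8] = [4,5,8] − [2,5,8] + [2,4,8] − [2,4,5],
  ∂[1,4,5,6] = [4,5,6] − [1,5,6] + [1,4,6] − [1,4,5].
The resulting 10×2 matrix has rank 2, and its Smith normal form has invariant factors (1,1).

Reading off H_k = ker ∂_k / im ∂_{k+1}:

  H_0: rank C_0 − rank ∂_1 = 9 − 8 = 1, and the invariant factors of ∂_1 are all 1, so H_0 ≅ Z.
  H_1: rank ker ∂_1 − rank ∂_2 = (17 − 8) − 8 = 1, and the invariant factors of ∂_2 are all 1, so H_1 ≅ Z.
  H_2: rank ker ∂_2 − rank ∂_3 = (10 − 8) − 2 = 0, and the invariant factors of ∂_3 are all 1, so H_2 ≅ 0.
  H_3: rank ker ∂_3 − rank ∂_4 = (2 − 2) − 0 = 0, and there is no ∂_4, so H_3 ≅ 0.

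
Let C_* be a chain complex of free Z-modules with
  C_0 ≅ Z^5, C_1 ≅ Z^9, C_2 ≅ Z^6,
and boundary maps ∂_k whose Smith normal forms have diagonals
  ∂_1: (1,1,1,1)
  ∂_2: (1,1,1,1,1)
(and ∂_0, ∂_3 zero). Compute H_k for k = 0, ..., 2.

H_0: b_0 = 5 − 0 − 4 = 1; torsion from ∂_1 factors > 1: none. So H_0 ≅ Z.
H_1: b_1 = 9 − 4 − 5 = 0; torsion from ∂_2 factors > 1: none. So H_1 ≅ 0.
H_2: b_2 = 6 − 5 − 0 = 1; torsion from ∂_3 factors > 1: none. So H_2 ≅ Z.

H_0 ≅ Z,  H_1 = 0,  H_2 ≅ Z.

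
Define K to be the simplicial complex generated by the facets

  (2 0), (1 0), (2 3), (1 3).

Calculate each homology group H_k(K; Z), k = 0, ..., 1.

K has 4 vertices, 4 edges.
rank ∂_0 = 0, rank ∂_1 = 3 ⇒ b_0 = 4 − 0 − 3 = 1; all invariant factors of ∂_1 are 1 so no torsion. So H_0 ≅ Z.
rank ∂_1 = 3, rank ∂_2 = 0 ⇒ b_1 = 4 − 3 − 0 = 1. So H_1 ≅ Z.

H_0 ≅ Z,  H_1 ≅ Z.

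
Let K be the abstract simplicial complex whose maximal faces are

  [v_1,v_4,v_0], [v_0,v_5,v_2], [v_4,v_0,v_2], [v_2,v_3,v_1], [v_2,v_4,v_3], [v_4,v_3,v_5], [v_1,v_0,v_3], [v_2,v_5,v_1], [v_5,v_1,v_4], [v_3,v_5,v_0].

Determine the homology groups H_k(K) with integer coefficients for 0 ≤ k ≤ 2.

H_0 = Z,  H_1 = Z/2Z,  H_2 = 0.

Fix the vertex order v_0 < v_1 < v_2 < v_3 < v_4 < v_5 and write every simplex with vertices in increasing order. Then dim K = 2 and the simplices of K are:

  0-simplices (6): [v_0], [v_1], [v_2], [v_3], [v_4], [v_5]
  1-simplices (15): (15 of them)
  2-simplices (10): [v_0,v_1,v_3], [v_0,v_1,v_4], [v_0,v_2,v_4], [v_0,v_2,v_5], [v_0,v_3,v_5], [v_1,v_2,v_3], [v_1,v_2,v_5], [v_1,v_4,v_5], [v_2,v_3,v_4], [v_3,v_4,v_5]

so the chain groups are C_0 ≅ Z^6, C_1 ≅ Z^15, C_2 ≅ Z^10.

Boundary ∂_1: C_1 → C_0 is given by ∂[p,q] = [q] − [p].
The 6×15 boundary matrix has rank 5 and Smith normal form diag(1,1,1,1,1).

The boundary map ∂_2: C_2 → C_1 maps a triangle to the signed sum of its edges. For instance
  ∂[v_0,v_2,v_4] = [v_2,v_4] − [v_0,v_4] + [v_0,v_2],
  ∂[v_0,v_1,v_3] = [v_1,v_3] − [v_0,v_3] + [v_0,v_1].
This gives a 15×10 integer matrix of rank 10; reducing to Smith normal form yields diagonal entries (1,1,1,1,1,1,1,1,1,2).

Now H_k = ker ∂_k / im ∂_{k+1}, so:

  H_0: rank C_0 − rank ∂_1 = 6 − 5 = 1, and the invariant factors of ∂_1 are all 1, so H_0 = Z.
  H_1: rank ker ∂_1 − rank ∂_2 = (15 − 5) − 10 = 0, and ∂_2 has invariant factor 2 > 1, so H_1 = Z/2Z.
  H_2: rank ker ∂_2 − rank ∂_3 = (10 − 10) − 0 = 0, and there is no ∂_3, so H_2 = 0.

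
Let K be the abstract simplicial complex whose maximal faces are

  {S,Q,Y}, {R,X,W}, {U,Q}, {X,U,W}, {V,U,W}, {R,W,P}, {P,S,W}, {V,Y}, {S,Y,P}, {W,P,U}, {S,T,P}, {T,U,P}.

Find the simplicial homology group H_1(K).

Fix the vertex order P < Q < R < S < T < U < V < W < X < Y and write every simplex with vertices in increasing order. Then dim K = 2 and the simplices of K are:

  0-simplices (10): P, Q, R, S, T, U, V, W, X, Y
  1-simplices (21): PR, PS, PT, PU, PW, PY, QS, QU, QY, RW, RX, ST, SW, SY, TU, UV, UW, UX, VW, VY, WX
  2-simplices (10): PRW, PST, PSW, PSY, PTU, PUW, QSY, RWX, UVW, UWX

giving chain groups C_0 ≅ Z^10, C_1 ≅ Z^21, C_2 ≅ Z^10.

The boundary map ∂_1: C_1 → C_0 maps an edge to its endpoints' difference, ∂[p,q] = q − p. For instance
  ∂UV = V − U.
The 10×21 boundary matrix has rank 9 and Smith normal form diag(1,1,1,1,1,1,1,1,1).

∂_2: C_2 → C_1 acts by ∂[p,q,r] = [q,r] − [p,r] + [p,q]. For instance
  ∂PTU = TU − PU + PT,
  ∂UVW = VW − UW + UV.
The 21×10 boundary matrix has rank 10 and Smith normal form diag(1,1,1,1,1,1,1,1,1,1).

Reading off H_k = ker ∂_k / im ∂_{k+1}:

  H_1: rank ker ∂_1 − rank ∂_2 = (21 − 9) − 10 = 2, and the invariant factors of ∂_2 are all 1, so H_1 ≅ Z^2.

H_1 = Z^2.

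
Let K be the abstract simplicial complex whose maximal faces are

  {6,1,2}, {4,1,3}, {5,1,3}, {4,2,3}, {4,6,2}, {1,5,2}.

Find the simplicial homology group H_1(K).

H_1 ≅ Z.

Take the total order 1 < 2 < 3 < 4 < 5 < 6 on the vertex set. Then K (dimension 2) consists of the simplices:

  0-simplices (6): [1], [2], [3], [4], [5], [6]
  1-simplices (12): [1,2], [1,3], [1,4], [1,5], [1,6], [2,3], [2,4], [2,5], [2,6], [3,4], [3,5], [4,6]
  2-simplices (6): [1,2,5], [1,2,6], [1,3,4], [1,3,5], [2,3,4], [2,4,6]

Hence C_0 ≅ Z^6, C_1 ≅ Z^12, C_2 ≅ Z^6.

Boundary ∂_1: C_1 → C_0 sends each edge [p,q] (with p < q) to q − p. For instance
  ∂[1,2] = [2] − [1].
This gives a 6×12 integer matrix of rank 5; reducing to Smith normal form yields diagonal entries (1,1,1,1,1).

The boundary map ∂_2: C_2 → C_1 sends each 2-simplex [p,q,r] to [q,r] − [p,r] + [p,q]. For instance
  ∂[1,2,5] = [2,5] − [1,5] + [1,2],
  ∂[2,4,6] = [4,6] − [2,6] + [2,4].
This gives a 12×6 integer matrix of rank 6; reducing to Smith normal form yields diagonal entries (1,1,1,1,1,1).

Computing H_k = (kernel of ∂_k) / (image of ∂_{k+1}):

  H_1: rank ker ∂_1 − rank ∂_2 = (12 − 5) − 6 = 1, and the invariant factors of ∂_2 are all 1, so H_1 = Z.

(K is a triangulation of the cylinder S^1 x I.)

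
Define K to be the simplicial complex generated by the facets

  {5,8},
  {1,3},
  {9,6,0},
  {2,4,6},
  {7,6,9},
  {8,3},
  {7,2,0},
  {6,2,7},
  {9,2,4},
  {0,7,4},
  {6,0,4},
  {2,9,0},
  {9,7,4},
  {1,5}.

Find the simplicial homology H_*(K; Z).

We work with the vertex ordering 0 < 1 < 2 < 3 < 4 < 5 < 6 < 7 < 8 < 9. The simplices of K, each written with vertices in increasing order, are:

  0-simplices (10): [0], [1], [2], [3], [4], [5], [6], [7], [8], [9]
  1-simplices (19): [0,2], [0,4], [0,6], [0,7], [0,9], [1,3], [1,5], [2,4], [2,6], [2,7], [2,9], [3,8], [4,6], [4,7], [4,9], [5,8], [6,7], [6,9], [7,9]
  2-simplices (10): [0,2,7], [0,2,9], [0,4,6], [0,4,7], [0,6,9], [2,4,6], [2,4,9], [2,6,7], [4,7,9], [6,7,9]

so the chain groups are C_0 ≅ Z^10, C_1 ≅ Z^19, C_2 ≅ Z^10.

The boundary map ∂_1: C_1 → C_0 maps an edge to its endpoints' difference, ∂[p,q] = q − p.
The 10×19 boundary matrix has rank 8 and Smith normal form diag(1,1,1,1,1,1,1,1).

The boundary map ∂_2: C_2 → C_1 acts by ∂[p,q,r] = [q,r] − [p,r] + [p,q]. For instance
  ∂[2,4,9] = [4,9] − [2,9] + [2,4],
  ∂[2,6,7] = [6,7] − [2,7] + [2,6].
The 19×10 boundary matrix has rank 10 and Smith normal form diag(1,1,1,1,1,1,1,1,1,2).

Computing H_k = (kernel of ∂_k) / (image of ∂_{k+1}):

  H_0: rank C_0 − rank ∂_1 = 10 − 8 = 2, and the invariant factors of ∂_1 are all 1, so H_0 = Z^2.
  H_1: rank ker ∂_1 − rank ∂_2 = (19 − 8) − 10 = 1, and ∂_2 has invariant factor 2 > 1, so H_1 = Z ⊕ Z/2.
  H_2: rank ker ∂_2 − rank ∂_3 = (10 − 10) − 0 = 0, and there is no ∂_3, so H_2 = 0.

As a check, the Euler characteristic is 10 − 19 + 10 = 1, which agrees with 2 − 1 + 0 = 1.
(K is a triangulation of the disjoint union of the circle S^1 and the real projective plane RP^2.)

H_0 ≅ Z^2,  H_1 ≅ Z ⊕ Z/2,  H_2 = 0.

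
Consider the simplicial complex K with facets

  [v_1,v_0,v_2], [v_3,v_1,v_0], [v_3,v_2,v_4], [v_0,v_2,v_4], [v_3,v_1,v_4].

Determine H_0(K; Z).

H_0 = Z.

K has 5 vertices, 10 edges, 5 triangles.
rank ∂_0 = 0, rank ∂_1 = 4 ⇒ b_0 = 5 − 0 − 4 = 1; all invariant factors of ∂_1 are 1 so no torsion. So H_0 = Z.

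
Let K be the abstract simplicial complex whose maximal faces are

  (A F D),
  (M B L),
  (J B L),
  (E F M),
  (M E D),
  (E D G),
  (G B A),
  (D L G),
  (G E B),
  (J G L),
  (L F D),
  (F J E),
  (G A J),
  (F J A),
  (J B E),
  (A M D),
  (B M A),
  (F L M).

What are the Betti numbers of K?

b_0 = 1, b_1 = 1, b_2 = 0.

Take the total order A < B < D < E < F < G < J < L < M on the vertex set. Then K (dimension 2) consists of the simplices:

  0-simplices (9): A, B, D, E, F, G, J, L, M
  1-simplices (27): AB, AD, AF, AG, AJ, AM, BE, BG, BJ, BL, BM, DE, DF, DG, DL, DM, EF, EG, EJ, EM, FJ, FL, FM, GJ, GL, JL, LM
  2-simplices (18): ABG, ABM, ADF, ADM, AFJ, AGJ, BEG, BEJ, BJL, BLM, DEG, DEM, DFL, DGL, EFJ, EFM, FLM, GJL

giving chain groups C_0 ≅ Z^9, C_1 ≅ Z^27, C_2 ≅ Z^18.

Boundary ∂_1: C_1 → C_0 sends each edge [p,q] (with p < q) to q − p.
As a 9×27 matrix over Z this has rank 8, with invariant factors (1,1,1,1,1,1,1,1).

The boundary map ∂_2: C_2 → C_1 maps a triangle to the signed sum of its edges. For instance
  ∂DGL = GL − DL + DG,
  ∂ABM = BM − AM + AB.
This gives a 27×18 integer matrix of rank 18; reducing to Smith normal form yields diagonal entries (1,1,1,1,1,1,1,1,1,1,1,1,1,1,1,1,1,2).

Now H_k = ker ∂_k / im ∂_{k+1}, so:

  H_0: rank C_0 − rank ∂_1 = 9 − 8 = 1, and the invariant factors of ∂_1 are all 1, so H_0 = Z.
  H_1: rank ker ∂_1 − rank ∂_2 = (27 − 8) − 18 = 1, and ∂_2 has invariant factor 2 > 1, so H_1 = Z ⊕ Z/2Z.
  H_2: rank ker ∂_2 − rank ∂_3 = (18 − 18) − 0 = 0, and there is no ∂_3, so H_2 = 0.

As a check, the Euler characteristic is 9 − 27 + 18 = 0, which agrees with 1 − 1 + 0 = 0.

Hence the Betti numbers are b_0 = 1, b_1 = 1, b_2 = 0.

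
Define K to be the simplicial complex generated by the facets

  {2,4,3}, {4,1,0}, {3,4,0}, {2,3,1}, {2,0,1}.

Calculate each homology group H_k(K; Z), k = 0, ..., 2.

H_0 = Z,  H_1 = Z,  H_2 = 0.

We work with the vertex ordering 0 < 1 < 2 < 3 < 4. The simplices of K, each written with vertices in increasing order, are:

  0-simplices (5): [0], [1], [2], [3], [4]
  1-simplices (10): [0,1], [0,2], [0,3], [0,4], [1,2], [1,3], [1,4], [2,3], [2,4], [3,4]
  2-simplices (5): [0,1,2], [0,1,4], [0,3,4], [1,2,3], [2,3,4]

so the chain groups are C_0 ≅ Z^5, C_1 ≅ Z^10, C_2 ≅ Z^5.

∂_1: C_1 → C_0 is given by ∂[p,q] = [q] − [p]. For instance
  ∂[0,2] = [2] − [0].
This gives a 5×10 integer matrix of rank 4; reducing to Smith normal form yields diagonal entries (1,1,1,1).

∂_2: C_2 → C_1 acts by ∂[p,q,r] = [q,r] − [p,r] + [p,q]. For instance
  ∂[0,1,2] = [1,2] − [0,2] + [0,1],
  ∂[2,3,4] = [3,4] − [2,4] + [2,3].
The 10×5 boundary matrix has rank 5 and Smith normal form diag(1,1,1,1,1).

Reading off H_k = ker ∂_k / im ∂_{k+1}:

  H_0: rank C_0 − rank ∂_1 = 5 − 4 = 1, and the invariant factors of ∂_1 are all 1, so H_0 = Z.
  H_1: rank ker ∂_1 − rank ∂_2 = (10 − 4) − 5 = 1, and the invariant factors of ∂_2 are all 1, so H_1 = Z.
  H_2: rank ker ∂_2 − rank ∂_3 = (5 − 5) − 0 = 0, and there is no ∂_3, so H_2 = 0.

(K is a triangulation of the Möbius band.)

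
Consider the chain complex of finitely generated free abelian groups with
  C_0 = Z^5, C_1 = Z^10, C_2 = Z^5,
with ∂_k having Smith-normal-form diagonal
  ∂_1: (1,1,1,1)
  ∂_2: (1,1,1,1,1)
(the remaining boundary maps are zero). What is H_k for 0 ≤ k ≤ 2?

H_0 ≅ Z,  H_1 ≅ Z,  H_2 = 0.

H_0: b_0 = 5 − 0 − 4 = 1; torsion from ∂_1 factors > 1: none. So H_0 ≅ Z.
H_1: b_1 = 10 − 4 − 5 = 1; torsion from ∂_2 factors > 1: none. So H_1 ≅ Z.
H_2: b_2 = 5 − 5 − 0 = 0; torsion from ∂_3 factors > 1: none. So H_2 ≅ 0.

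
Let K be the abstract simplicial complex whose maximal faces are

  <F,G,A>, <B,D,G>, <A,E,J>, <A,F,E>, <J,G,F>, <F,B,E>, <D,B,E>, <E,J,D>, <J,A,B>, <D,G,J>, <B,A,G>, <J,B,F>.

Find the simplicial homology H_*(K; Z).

We work with the vertex ordering A < B < D < E < F < G < J. The simplices of K, each written with vertices in increasing order, are:

  0-simplices (7): A, B, D, E, F, G, J
  1-simplices (18): AB, AE, AF, AG, AJ, BD, BE, BF, BG, BJ, DE, DG, DJ, EF, EJ, FG, FJ, GJ
  2-simplices (12): ABG, ABJ, AEF, AEJ, AFG, BDE, BDG, BEF, BFJ, DEJ, DGJ, FGJ

so the chain groups are C_0 ≅ Z^7, C_1 ≅ Z^18, C_2 ≅ Z^12.

Boundary ∂_1: C_1 → C_0 sends each edge [p,q] (with p < q) to q − p.
The resulting 7×18 matrix has rank 6, and its Smith normal form has invariant factors (1,1,1,1,1,1).

Boundary ∂_2: C_2 → C_1 maps a triangle to the signed sum of its edges. For instance
  ∂ABG = BG − AG + AB,
  ∂BEF = EF − BF + BE.
The 18×12 boundary matrix has rank 12 and Smith normal form diag(1,1,1,1,1,1,1,1,1,1,1,2).

Now H_k = ker ∂_k / im ∂_{k+1}, so:

  H_0: rank C_0 − rank ∂_1 = 7 − 6 = 1, and the invariant factors of ∂_1 are all 1, so H_0 = Z.
  H_1: rank ker ∂_1 − rank ∂_2 = (18 − 6) − 12 = 0, and ∂_2 has invariant factor 2 > 1, so H_1 = Z/2.
  H_2: rank ker ∂_2 − rank ∂_3 = (12 − 12) − 0 = 0, and there is no ∂_3, so H_2 = 0.

(K is a triangulation of the real projective plane RP^2.)

H_0 = Z,  H_1 = Z/2,  H_2 = 0.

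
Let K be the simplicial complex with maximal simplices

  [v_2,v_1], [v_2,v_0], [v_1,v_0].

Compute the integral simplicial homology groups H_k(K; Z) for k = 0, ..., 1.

H_0 = Z,  H_1 = Z.

Fix the vertex order v_0 < v_1 < v_2 and write every simplex with vertices in increasing order. Then dim K = 1 and the simplices of K are:

  0-simplices (3): [v_0], [v_1], [v_2]
  1-simplices (3): [v_0,v_1], [v_0,v_2], [v_1,v_2]

Hence C_0 ≅ Z^3, C_1 ≅ Z^3.

∂_1: C_1 → C_0 maps an edge to its endpoints' difference, ∂[p,q] = q − p.
The 3×3 boundary matrix has rank 2 and Smith normal form diag(1,1).

Reading off H_k = ker ∂_k / im ∂_{k+1}:

  H_0: rank C_0 − rank ∂_1 = 3 − 2 = 1, and the invariant factors of ∂_1 are all 1, so H_0 = Z.
  H_1: rank ker ∂_1 − rank ∂_2 = (3 − 2) − 0 = 1, and there is no ∂_2, so H_1 = Z.

As a check, the Euler characteristic is 3 − 3 = 0, which agrees with 1 − 1 = 0.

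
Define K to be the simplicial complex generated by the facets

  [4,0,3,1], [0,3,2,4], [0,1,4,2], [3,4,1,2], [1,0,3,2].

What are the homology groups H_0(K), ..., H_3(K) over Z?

H_0 ≅ Z,  H_1 = 0,  H_2 = 0,  H_3 ≅ Z.

Fix the vertex order 0 < 1 < 2 < 3 < 4 and write every simplex with vertices in increasing order. Then dim K = 3 and the simplices of K are:

  0-simplices (5): [0], [1], [2], [3], [4]
  1-simplices (10): [0,1], [0,2], [0,3], [0,4], [1,2], [1,3], [1,4], [2,3], [2,4], [3,4]
  2-simplices (10): [0,1,2], [0,1,3], [0,1,4], [0,2,3], [0,2,4], [0,3,4], [1,2,3], [1,2,4], [1,3,4], [2,3,4]
  3-simplices (5): [0,1,2,3], [0,1,2,4], [0,1,3,4], [0,2,3,4], [1,2,3,4]

so the chain groups are C_0 ≅ Z^5, C_1 ≅ Z^10, C_2 ≅ Z^10, C_3 ≅ Z^5.

∂_1: C_1 → C_0 is given by ∂[p,q] = [q] − [p]. For instance
  ∂[0,2] = [2] − [0].
The resulting 5×10 matrix has rank 4, and its Smith normal form has invariant factors (1,1,1,1).

The boundary map ∂_2: C_2 → C_1 sends each 2-simplex [p,q,r] to [q,r] − [p,r] + [p,q]. For instance
  ∂[0,1,2] = [1,2] − [0,2] + [0,1],
  ∂[1,2,4] = [2,4] − [1,4] + [1,2].
The resulting 10×10 matrix has rank 6, and its Smith normal form has invariant factors (1,1,1,1,1,1).

Boundary ∂_3: C_3 → C_2 sends each 3-simplex σ to the alternating sum Σ_i (−1)^i (σ with its i-th vertex removed). For instance
  ∂[1,2,3,4] = [2,3,4] − [1,3,4] + [1,2,4] − [1,2,3],
  ∂[0,1,2,3] = [1,2,3] − [0,2,3] + [0,1,3] − [0,1,2].
The resulting 10×5 matrix has rank 4, and its Smith normal form has invariant factors (1,1,1,1).

Computing H_k = (kernel of ∂_k) / (image of ∂_{k+1}):

  H_0: rank C_0 − rank ∂_1 = 5 − 4 = 1, and the invariant factors of ∂_1 are all 1, so H_0 ≅ Z.
  H_1: rank ker ∂_1 − rank ∂_2 = (10 − 4) − 6 = 0, and the invariant factors of ∂_2 are all 1, so H_1 ≅ 0.
  H_2: rank ker ∂_2 − rank ∂_3 = (10 − 6) − 4 = 0, and the invariant factors of ∂_3 are all 1, so H_2 ≅ 0.
  H_3: rank ker ∂_3 − rank ∂_4 = (5 − 4) − 0 = 1, and there is no ∂_4, so H_3 ≅ Z.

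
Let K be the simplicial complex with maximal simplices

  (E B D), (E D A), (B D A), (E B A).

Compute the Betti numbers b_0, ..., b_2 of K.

b_0 = 1, b_1 = 0, b_2 = 1.

We work with the vertex ordering A < B < D < E. The simplices of K, each written with vertices in increasing order, are:

  0-simplices (4): A, B, D, E
  1-simplices (6): AB, AD, AE, BD, BE, DE
  2-simplices (4): ABD, ABE, ADE, BDE

so the chain groups are C_0 ≅ Z^4, C_1 ≅ Z^6, C_2 ≅ Z^4.

Boundary ∂_1: C_1 → C_0 is given by ∂[p,q] = [q] − [p].
This gives a 4×6 integer matrix of rank 3; reducing to Smith normal form yields diagonal entries (1,1,1).

Boundary ∂_2: C_2 → C_1 maps a triangle to the signed sum of its edges. For instance
  ∂ABD = BD − AD + AB,
  ∂BDE = DE − BE + BD.
The resulting 6×4 matrix has rank 3, and its Smith normal form has invariant factors (1,1,1).

Now H_k = ker ∂_k / im ∂_{k+1}, so:

  H_0: rank C_0 − rank ∂_1 = 4 − 3 = 1, and the invariant factors of ∂_1 are all 1, so H_0 = Z.
  H_1: rank ker ∂_1 − rank ∂_2 = (6 − 3) − 3 = 0, and the invariant factors of ∂_2 are all 1, so H_1 = 0.
  H_2: rank ker ∂_2 − rank ∂_3 = (4 − 3) − 0 = 1, and there is no ∂_3, so H_2 = Z.

Hence the Betti numbers are b_0 = 1, b_1 = 0, b_2 = 1.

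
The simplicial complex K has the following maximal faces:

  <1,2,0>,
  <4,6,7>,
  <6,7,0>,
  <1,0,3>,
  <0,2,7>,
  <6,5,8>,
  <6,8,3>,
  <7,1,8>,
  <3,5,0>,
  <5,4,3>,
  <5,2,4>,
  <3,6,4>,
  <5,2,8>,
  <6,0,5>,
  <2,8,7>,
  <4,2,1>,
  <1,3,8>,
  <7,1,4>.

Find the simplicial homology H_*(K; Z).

H_0 ≅ Z,  H_1 ≅ Z ⊕ Z/2,  H_2 = 0.

Order the vertices as 0 < 1 < 2 < 3 < 4 < 5 < 6 < 7 < 8. Listing each simplex with vertices in this order, K has dimension 2 with simplices:

  0-simplices (9): [0], [1], [2], [3], [4], [5], [6], [7], [8]
  1-simplices (27): (27 of them)
  2-simplices (18): [0,1,2], [0,1,3], [0,2,7], [0,3,5], [0,5,6], [0,6,7], [1,2,4], [1,3,8], [1,4,7], [1,7,8], [2,4,5], [2,5,8], [2,7,8], [3,4,5], [3,4,6], [3,6,8], [4,6,7], [5,6,8]

giving chain groups C_0 ≅ Z^9, C_1 ≅ Z^27, C_2 ≅ Z^18.

The boundary map ∂_1: C_1 → C_0 maps an edge to its endpoints' difference, ∂[p,q] = q − p. For instance
  ∂[3,4] = [4] − [3].
The 9×27 boundary matrix has rank 8 and Smith normal form diag(1,1,1,1,1,1,1,1).

∂_2: C_2 → C_1 acts by ∂[p,q,r] = [q,r] − [p,r] + [p,q]. For instance
  ∂[3,4,5] = [4,5] − [3,5] + [3,4],
  ∂[1,4,7] = [4,7] − [1,7] + [1,4].
As a 27×18 matrix over Z this has rank 18, with invariant factors (1,1,1,1,1,1,1,1,1,1,1,1,1,1,1,1,1,2).

From H_k ≅ ker(∂_k) / im(∂_{k+1}) we obtain:

  H_0: rank C_0 − rank ∂_1 = 9 − 8 = 1, and the invariant factors of ∂_1 are all 1, so H_0 = Z.
  H_1: rank ker ∂_1 − rank ∂_2 = (27 − 8) − 18 = 1, and ∂_2 has invariant factor 2 > 1, so H_1 = Z ⊕ Z/2.
  H_2: rank ker ∂_2 − rank ∂_3 = (18 − 18) − 0 = 0, and there is no ∂_3, so H_2 = 0.

As a check, the Euler characteristic is 9 − 27 + 18 = 0, which agrees with 1 − 1 + 0 = 0.
(K is a triangulation of the Klein bottle.)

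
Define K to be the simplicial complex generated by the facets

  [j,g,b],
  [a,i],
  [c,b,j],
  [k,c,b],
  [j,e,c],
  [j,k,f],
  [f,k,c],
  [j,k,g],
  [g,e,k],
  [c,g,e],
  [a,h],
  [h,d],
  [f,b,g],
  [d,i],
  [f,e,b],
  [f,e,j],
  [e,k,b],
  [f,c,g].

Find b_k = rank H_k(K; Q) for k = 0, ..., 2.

We work with the vertex ordering a < b < c < d < e < f < g < h < i < j < k. The simplices of K, each written with vertices in increasing order, are:

  0-simplices (11): a, b, c, d, e, f, g, h, i, j, k
  1-simplices (25): ah, ai, bc, be, bf, bg, bj, bk, ce, cf, cg, cj, ck, dh, di, ef, eg, ej, ek, fg, fj, fk, gj, gk, jk
  2-simplices (14): bcj, bck, bef, bek, bfg, bgj, ceg, cej, cfg, cfk, efj, egk, fjk, gjk

giving chain groups C_0 ≅ Z^11, C_1 ≅ Z^25, C_2 ≅ Z^14.

The boundary map ∂_1: C_1 → C_0 sends each edge [p,q] (with p < q) to q − p.
As a 11×25 matrix over Z this has rank 9, with invariant factors (1,1,1,1,1,1,1,1,1).

Boundary ∂_2: C_2 → C_1 maps a triangle to the signed sum of its edges. For instance
  ∂gjk = jk − gk + gj,
  ∂bek = ek − bk + be.
As a 25×14 matrix over Z this has rank 13, with invariant factors (1,1,1,1,1,1,1,1,1,1,1,1,1).

Computing H_k = (kernel of ∂_k) / (image of ∂_{k+1}):

  H_0: rank C_0 − rank ∂_1 = 11 − 9 = 2, and the invariant factors of ∂_1 are all 1, so H_0 ≅ Z^2.
  H_1: rank ker ∂_1 − rank ∂_2 = (25 − 9) − 13 = 3, and the invariant factors of ∂_2 are all 1, so H_1 ≅ Z^3.
  H_2: rank ker ∂_2 − rank ∂_3 = (14 − 13) − 0 = 1, and there is no ∂_3, so H_2 ≅ Z.

Hence the Betti numbers are b_0 = 2, b_1 = 3, b_2 = 1.

b_0 = 2, b_1 = 3, b_2 = 1.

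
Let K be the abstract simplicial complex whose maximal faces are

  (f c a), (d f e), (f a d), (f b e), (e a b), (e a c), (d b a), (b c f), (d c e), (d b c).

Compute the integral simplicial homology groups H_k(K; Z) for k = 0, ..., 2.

H_0 ≅ Z,  H_1 ≅ Z/2,  H_2 = 0.

Order the vertices as a < b < c < d < e < f. Listing each simplex with vertices in this order, K has dimension 2 with simplices:

  0-simplices (6): a, b, c, d, e, f
  1-simplices (15): ab, ac, ad, ae, af, bc, bd, be, bf, cd, ce, cf, de, df, ef
  2-simplices (10): abd, abe, ace, acf, adf, bcd, bcf, bef, cde, def

so the chain groups are C_0 ≅ Z^6, C_1 ≅ Z^15, C_2 ≅ Z^10.

Boundary ∂_1: C_1 → C_0 maps an edge to its endpoints' difference, ∂[p,q] = q − p.
The resulting 6×15 matrix has rank 5, and its Smith normal form has invariant factors (1,1,1,1,1).

The boundary map ∂_2: C_2 → C_1 maps a triangle to the signed sum of its edges. For instance
  ∂bcf = cf − bf + bc,
  ∂bcd = cd − bd + bc.
The resulting 15×10 matrix has rank 10, and its Smith normal form has invariant factors (1,1,1,1,1,1,1,1,1,2).

Computing H_k = (kernel of ∂_k) / (image of ∂_{k+1}):

  H_0: rank C_0 − rank ∂_1 = 6 − 5 = 1, and the invariant factors of ∂_1 are all 1, so H_0 ≅ Z.
  H_1: rank ker ∂_1 − rank ∂_2 = (15 − 5) − 10 = 0, and ∂_2 has invariant factor 2 > 1, so H_1 ≅ Z/2.
  H_2: rank ker ∂_2 − rank ∂_3 = (10 − 10) − 0 = 0, and there is no ∂_3, so H_2 ≅ 0.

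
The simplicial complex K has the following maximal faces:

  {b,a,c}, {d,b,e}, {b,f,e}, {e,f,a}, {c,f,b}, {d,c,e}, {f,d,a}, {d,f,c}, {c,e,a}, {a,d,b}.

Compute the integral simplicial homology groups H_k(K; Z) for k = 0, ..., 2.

We work with the vertex ordering a < b < c < d < e < f. The simplices of K, each written with vertices in increasing order, are:

  0-simplices (6): a, b, c, d, e, f
  1-simplices (15): ab, ac, ad, ae, af, bc, bd, be, bf, cd, ce, cf, de, df, ef
  2-simplices (10): abc, abd, ace, adf, aef, bcf, bde, bef, cde, cdf

giving chain groups C_0 ≅ Z^6, C_1 ≅ Z^15, C_2 ≅ Z^10.

Boundary ∂_1: C_1 → C_0 sends each edge [p,q] (with p < q) to q − p.
This gives a 6×15 integer matrix of rank 5; reducing to Smith normal form yields diagonal entries (1,1,1,1,1).

∂_2: C_2 → C_1 acts by ∂[p,q,r] = [q,r] − [p,r] + [p,q]. For instance
  ∂abd = bd − ad + ab,
  ∂abc = bc − ac + ab.
The resulting 15×10 matrix has rank 10, and its Smith normal form has invariant factors (1,1,1,1,1,1,1,1,1,2).

Computing H_k = (kernel of ∂_k) / (image of ∂_{k+1}):

  H_0: rank C_0 − rank ∂_1 = 6 − 5 = 1, and the invariant factors of ∂_1 are all 1, so H_0 ≅ Z.
  H_1: rank ker ∂_1 − rank ∂_2 = (15 − 5) − 10 = 0, and ∂_2 has invariant factor 2 > 1, so H_1 ≅ Z/2.
  H_2: rank ker ∂_2 − rank ∂_3 = (10 − 10) − 0 = 0, and there is no ∂_3, so H_2 ≅ 0.

H_0 = Z,  H_1 = Z/2,  H_2 = 0.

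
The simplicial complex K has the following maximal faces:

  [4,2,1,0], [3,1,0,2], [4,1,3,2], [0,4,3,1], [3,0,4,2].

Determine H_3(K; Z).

Fix the vertex order 0 < 1 < 2 < 3 < 4 and write every simplex with vertices in increasing order. Then dim K = 3 and the simplices of K are:

  0-simplices (5): [0], [1], [2], [3], [4]
  1-simplices (10): [0,1], [0,2], [0,3], [0,4], [1,2], [1,3], [1,4], [2,3], [2,4], [3,4]
  2-simplices (10): [0,1,2], [0,1,3], [0,1,4], [0,2,3], [0,2,4], [0,3,4], [1,2,3], [1,2,4], [1,3,4], [2,3,4]
  3-simplices (5): [0,1,2,3], [0,1,2,4], [0,1,3,4], [0,2,3,4], [1,2,3,4]

so the chain groups are C_0 ≅ Z^5, C_1 ≅ Z^10, C_2 ≅ Z^10, C_3 ≅ Z^5.

∂_1: C_1 → C_0 is given by ∂[p,q] = [q] − [p]. For instance
  ∂[2,4] = [4] − [2].
As a 5×10 matrix over Z this has rank 4, with invariant factors (1,1,1,1).

The boundary map ∂_2: C_2 → C_1 acts by ∂[p,q,r] = [q,r] − [p,r] + [p,q]. For instance
  ∂[1,2,3] = [2,3] − [1,3] + [1,2],
  ∂[1,3,4] = [3,4] − [1,4] + [1,3].
As a 10×10 matrix over Z this has rank 6, with invariant factors (1,1,1,1,1,1).

∂_3: C_3 → C_2 sends each 3-simplex σ to the alternating sum Σ_i (−1)^i (σ with its i-th vertex removed). For instance
  ∂[0,2,3,4] = [2,3,4] − [0,3,4] + [0,2,4] − [0,2,3],
  ∂[0,1,2,4] = [1,2,4] − [0,2,4] + [0,1,4] − [0,1,2].
This gives a 10×5 integer matrix of rank 4; reducing to Smith normal form yields diagonal entries (1,1,1,1).

Computing H_k = (kernel of ∂_k) / (image of ∂_{k+1}):

  H_3: rank ker ∂_3 − rank ∂_4 = (5 − 4) − 0 = 1, and there is no ∂_4, so H_3 ≅ Z.

H_3 ≅ Z.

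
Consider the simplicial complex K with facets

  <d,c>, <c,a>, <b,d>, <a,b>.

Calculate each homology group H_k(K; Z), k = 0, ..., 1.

Take the total order a < b < c < d on the vertex set. Then K (dimension 1) consists of the simplices:

  0-simplices (4): a, b, c, d
  1-simplices (4): ab, ac, bd, cd

giving chain groups C_0 ≅ Z^4, C_1 ≅ Z^4.

The boundary map ∂_1: C_1 → C_0 is given by ∂[p,q] = [q] − [p].
As a 4×4 matrix over Z this has rank 3, with invariant factors (1,1,1).

Computing H_k = (kernel of ∂_k) / (image of ∂_{k+1}):

  H_0: rank C_0 − rank ∂_1 = 4 − 3 = 1, and the invariant factors of ∂_1 are all 1, so H_0 = Z.
  H_1: rank ker ∂_1 − rank ∂_2 = (4 − 3) − 0 = 1, and there is no ∂_2, so H_1 = Z.

H_0 = Z,  H_1 = Z.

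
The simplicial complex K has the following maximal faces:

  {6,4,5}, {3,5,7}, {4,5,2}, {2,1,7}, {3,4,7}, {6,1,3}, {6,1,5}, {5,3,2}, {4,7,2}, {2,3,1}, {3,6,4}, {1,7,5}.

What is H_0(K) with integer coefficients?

H_0 = Z.

Take the total order 1 < 2 < 3 < 4 < 5 < 6 < 7 on the vertex set. Then K (dimension 2) consists of the simplices:

  0-simplices (7): [1], [2], [3], [4], [5], [6], [7]
  1-simplices (18): [1,2], [1,3], [1,5], [1,6], [1,7], [2,3], [2,4], [2,5], [2,7], [3,4], [3,5], [3,6], [3,7], [4,5], [4,6], [4,7], [5,6], [5,7]
  2-simplices (12): [1,2,3], [1,2,7], [1,3,6], [1,5,6], [1,5,7], [2,3,5], [2,4,5], [2,4,7], [3,4,6], [3,4,7], [3,5,7], [4,5,6]

Hence C_0 ≅ Z^7, C_1 ≅ Z^18, C_2 ≅ Z^12.

The boundary map ∂_1: C_1 → C_0 maps an edge to its endpoints' difference, ∂[p,q] = q − p. For instance
  ∂[1,6] = [6] − [1].
As a 7×18 matrix over Z this has rank 6, with invariant factors (1,1,1,1,1,1).

∂_2: C_2 → C_1 sends each 2-simplex [p,q,r] to [q,r] − [p,r] + [p,q]. For instance
  ∂[2,3,5] = [3,5] − [2,5] + [2,3],
  ∂[1,5,7] = [5,7] − [1,7] + [1,5].
The 18×12 boundary matrix has rank 12 and Smith normal form diag(1,1,1,1,1,1,1,1,1,1,1,2).

Now H_k = ker ∂_k / im ∂_{k+1}, so:

  H_0: rank C_0 − rank ∂_1 = 7 − 6 = 1, and the invariant factors of ∂_1 are all 1, so H_0 ≅ Z.

(K is a triangulation of the real projective plane RP^2.)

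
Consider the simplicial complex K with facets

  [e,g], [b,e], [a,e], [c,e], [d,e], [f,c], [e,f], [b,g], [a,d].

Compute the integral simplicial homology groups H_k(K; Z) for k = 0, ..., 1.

We work with the vertex ordering a < b < c < d < e < f < g. The simplices of K, each written with vertices in increasing order, are:

  0-simplices (7): a, b, c, d, e, f, g
  1-simplices (9): ad, ae, be, bg, ce, cf, de, ef, eg

so the chain groups are C_0 ≅ Z^7, C_1 ≅ Z^9.

∂_1: C_1 → C_0 is given by ∂[p,q] = [q] − [p]. For instance
  ∂ae = e − a.
This gives a 7×9 integer matrix of rank 6; reducing to Smith normal form yields diagonal entries (1,1,1,1,1,1).

Reading off H_k = ker ∂_k / im ∂_{k+1}:

  H_0: rank C_0 − rank ∂_1 = 7 − 6 = 1, and the invariant factors of ∂_1 are all 1, so H_0 = Z.
  H_1: rank ker ∂_1 − rank ∂_2 = (9 − 6) − 0 = 3, and there is no ∂_2, so H_1 = Z^3.

As a check, the Euler characteristic is 7 − 9 = -2, which agrees with 1 − 3 = -2.

H_0 ≅ Z,  H_1 ≅ Z^3.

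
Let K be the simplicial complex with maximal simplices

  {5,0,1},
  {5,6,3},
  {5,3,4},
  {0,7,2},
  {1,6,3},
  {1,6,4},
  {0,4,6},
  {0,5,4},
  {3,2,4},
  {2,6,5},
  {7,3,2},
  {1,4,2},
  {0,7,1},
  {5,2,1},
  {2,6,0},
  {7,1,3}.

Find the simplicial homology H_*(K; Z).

We work with the vertex ordering 0 < 1 < 2 < 3 < 4 < 5 < 6 < 7. The simplices of K, each written with vertices in increasing order, are:

  0-simplices (8): [0], [1], [2], [3], [4], [5], [6], [7]
  1-simplices (24): (24 of them)
  2-simplices (16): [0,1,5], [0,1,7], [0,2,6], [0,2,7], [0,4,5], [0,4,6], [1,2,4], [1,2,5], [1,3,6], [1,3,7], [1,4,6], [2,3,4], [2,3,7], [2,5,6], [3,4,5], [3,5,6]

giving chain groups C_0 ≅ Z^8, C_1 ≅ Z^24, C_2 ≅ Z^16.

Boundary ∂_1: C_1 → C_0 maps an edge to its endpoints' difference, ∂[p,q] = q − p.
As a 8×24 matrix over Z this has rank 7, with invariant factors (1,1,1,1,1,1,1).

Boundary ∂_2: C_2 → C_1 maps a triangle to the signed sum of its edges. For instance
  ∂[3,4,5] = [4,5] − [3,5] + [3,4],
  ∂[1,4,6] = [4,6] − [1,6] + [1,4].
The resulting 24×16 matrix has rank 15, and its Smith normal form has invariant factors (1,1,1,1,1,1,1,1,1,1,1,1,1,1,1).

Now H_k = ker ∂_k / im ∂_{k+1}, so:

  H_0: rank C_0 − rank ∂_1 = 8 − 7 = 1, and the invariant factors of ∂_1 are all 1, so H_0 = Z.
  H_1: rank ker ∂_1 − rank ∂_2 = (24 − 7) − 15 = 2, and the invariant factors of ∂_2 are all 1, so H_1 = Z^2.
  H_2: rank ker ∂_2 − rank ∂_3 = (16 − 15) − 0 = 1, and there is no ∂_3, so H_2 = Z.

H_0 ≅ Z,  H_1 ≅ Z^2,  H_2 ≅ Z.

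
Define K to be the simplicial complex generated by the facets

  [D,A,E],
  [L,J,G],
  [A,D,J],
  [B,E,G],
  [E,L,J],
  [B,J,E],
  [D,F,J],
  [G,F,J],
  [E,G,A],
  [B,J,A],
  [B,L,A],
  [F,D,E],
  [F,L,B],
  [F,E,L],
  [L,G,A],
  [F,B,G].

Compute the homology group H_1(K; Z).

H_1 ≅ Z^2.

Fix the vertex order A < B < D < E < F < G < J < L and write every simplex with vertices in increasing order. Then dim K = 2 and the simplices of K are:

  0-simplices (8): A, B, D, E, F, G, J, L
  1-simplices (24): AB, AD, AE, AG, AJ, AL, BE, BF, BG, BJ, BL, DE, DF, DJ, EF, EG, EJ, EL, FG, FJ, FL, GJ, GL, JL
  2-simplices (16): ABJ, ABL, ADE, ADJ, AEG, AGL, BEG, BEJ, BFG, BFL, DEF, DFJ, EFL, EJL, FGJ, GJL

so the chain groups are C_0 ≅ Z^8, C_1 ≅ Z^24, C_2 ≅ Z^16.

Boundary ∂_1: C_1 → C_0 maps an edge to its endpoints' difference, ∂[p,q] = q − p. For instance
  ∂AB = B − A.
The resulting 8×24 matrix has rank 7, and its Smith normal form has invariant factors (1,1,1,1,1,1,1).

The boundary map ∂_2: C_2 → C_1 maps a triangle to the signed sum of its edges. For instance
  ∂ABL = BL − AL + AB,
  ∂DEF = EF − DF + DE.
As a 24×16 matrix over Z this has rank 15, with invariant factors (1,1,1,1,1,1,1,1,1,1,1,1,1,1,1).

Computing H_k = (kernel of ∂_k) / (image of ∂_{k+1}):

  H_1: rank ker ∂_1 − rank ∂_2 = (24 − 7) − 15 = 2, and the invariant factors of ∂_2 are all 1, so H_1 ≅ Z^2.

(K is a triangulation of the torus T^2.)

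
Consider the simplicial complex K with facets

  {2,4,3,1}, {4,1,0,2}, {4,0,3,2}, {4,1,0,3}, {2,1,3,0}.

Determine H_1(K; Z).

H_1 ≅ 0.

Order the vertices as 0 < 1 < 2 < 3 < 4. Listing each simplex with vertices in this order, K has dimension 3 with simplices:

  0-simplices (5): [0], [1], [2], [3], [4]
  1-simplices (10): [0,1], [0,2], [0,3], [0,4], [1,2], [1,3], [1,4], [2,3], [2,4], [3,4]
  2-simplices (10): [0,1,2], [0,1,3], [0,1,4], [0,2,3], [0,2,4], [0,3,4], [1,2,3], [1,2,4], [1,3,4], [2,3,4]
  3-simplices (5): [0,1,2,3], [0,1,2,4], [0,1,3,4], [0,2,3,4], [1,2,3,4]

Hence C_0 ≅ Z^5, C_1 ≅ Z^10, C_2 ≅ Z^10, C_3 ≅ Z^5.

The boundary map ∂_1: C_1 → C_0 is given by ∂[p,q] = [q] − [p].
The resulting 5×10 matrix has rank 4, and its Smith normal form has invariant factors (1,1,1,1).

∂_2: C_2 → C_1 sends each 2-simplex [p,q,r] to [q,r] − [p,r] + [p,q]. For instance
  ∂[2,3,4] = [3,4] − [2,4] + [2,3],
  ∂[0,1,3] = [1,3] − [0,3] + [0,1].
This gives a 10×10 integer matrix of rank 6; reducing to Smith normal form yields diagonal entries (1,1,1,1,1,1).

∂_3: C_3 → C_2 sends each 3-simplex σ to the alternating sum Σ_i (−1)^i (σ with its i-th vertex removed). For instance
  ∂[0,1,2,4] = [1,2,4] − [0,2,4] + [0,1,4] − [0,1,2],
  ∂[1,2,3,4] = [2,3,4] − [1,3,4] + [1,2,4] − [1,2,3].
This gives a 10×5 integer matrix of rank 4; reducing to Smith normal form yields diagonal entries (1,1,1,1).

Reading off H_k = ker ∂_k / im ∂_{k+1}:

  H_1: rank ker ∂_1 − rank ∂_2 = (10 − 4) − 6 = 0, and the invariant factors of ∂_2 are all 1, so H_1 ≅ 0.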